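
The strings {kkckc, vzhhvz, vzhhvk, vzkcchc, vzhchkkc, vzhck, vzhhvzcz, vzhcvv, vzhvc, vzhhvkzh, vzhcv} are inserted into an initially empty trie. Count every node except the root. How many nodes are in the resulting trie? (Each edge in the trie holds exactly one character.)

Trie structure (* marks end of a word):
(root)
├─ k
│  └─ k
│     └─ c
│        └─ k
│           └─ c *
└─ v
   └─ z
      ├─ h
      │  ├─ c
      │  │  ├─ h
      │  │  │  └─ k
      │  │  │     └─ k
      │  │  │        └─ c *
      │  │  ├─ k *
      │  │  └─ v *
      │  │     └─ v *
      │  ├─ h
      │  │  └─ v
      │  │     ├─ k *
      │  │     │  └─ z
      │  │     │     └─ h *
      │  │     └─ z *
      │  │        └─ c
      │  │           └─ z *
      │  └─ v
      │     └─ c *
      └─ k
         └─ c
            └─ c
               └─ h
                  └─ c *
Counting every labelled node above: 31.

31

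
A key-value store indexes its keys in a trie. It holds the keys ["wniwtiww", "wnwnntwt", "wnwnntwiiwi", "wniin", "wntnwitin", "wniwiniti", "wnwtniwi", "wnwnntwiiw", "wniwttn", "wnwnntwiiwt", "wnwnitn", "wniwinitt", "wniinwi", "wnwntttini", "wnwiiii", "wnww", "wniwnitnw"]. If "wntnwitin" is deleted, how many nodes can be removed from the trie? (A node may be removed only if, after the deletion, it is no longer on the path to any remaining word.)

7

After clearing the end-marker at "wntnwitin", prune upward until reaching a node still needed by another word.
The suffix "tnwitin" (7 nodes) is used only by "wntnwitin"; the node for "wn" still has the child "i", so pruning stops there.
Nodes removed: 7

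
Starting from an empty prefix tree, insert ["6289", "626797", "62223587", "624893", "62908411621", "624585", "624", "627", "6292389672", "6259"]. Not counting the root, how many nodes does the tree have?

40

Trie structure (* marks end of a word):
(root)
└─ 6
   └─ 2
      ├─ 2
      │  └─ 2
      │     └─ 3
      │        └─ 5
      │           └─ 8
      │              └─ 7 *
      ├─ 4 *
      │  ├─ 5
      │  │  └─ 8
      │  │     └─ 5 *
      │  └─ 8
      │     └─ 9
      │        └─ 3 *
      ├─ 5
      │  └─ 9 *
      ├─ 6
      │  └─ 7
      │     └─ 9
      │        └─ 7 *
      ├─ 7 *
      ├─ 8
      │  └─ 9 *
      └─ 9
         ├─ 0
         │  └─ 8
         │     └─ 4
         │        └─ 1
         │           └─ 1
         │              └─ 6
         │                 └─ 2
         │                    └─ 1 *
         └─ 2
            └─ 3
               └─ 8
                  └─ 9
                     └─ 6
                        └─ 7
                           └─ 2 *
Counting every labelled node above: 40.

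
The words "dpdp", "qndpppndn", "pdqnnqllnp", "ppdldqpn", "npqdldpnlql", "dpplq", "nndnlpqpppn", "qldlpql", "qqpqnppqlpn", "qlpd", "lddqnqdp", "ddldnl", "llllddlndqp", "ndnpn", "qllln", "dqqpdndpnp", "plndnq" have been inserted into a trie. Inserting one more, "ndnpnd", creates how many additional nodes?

"ndnpn" is already a path in the trie; the remaining "d" must be added.
So 6 − 5 = 1 new nodes.

1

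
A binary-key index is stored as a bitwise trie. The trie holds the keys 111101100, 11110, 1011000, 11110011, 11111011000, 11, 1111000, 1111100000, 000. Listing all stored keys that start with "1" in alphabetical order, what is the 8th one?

Filter for "1…" and sort: "1011000", "11", "11110", "1111000", "11110011", "111101100", "1111100000", "11111011000"
The 8th is 11111011000.

11111011000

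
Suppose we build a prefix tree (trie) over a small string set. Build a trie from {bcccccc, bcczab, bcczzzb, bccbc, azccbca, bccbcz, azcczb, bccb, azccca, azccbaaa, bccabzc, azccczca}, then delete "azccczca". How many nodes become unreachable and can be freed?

After clearing the end-marker at "azccczca", prune upward until reaching a node still needed by another word.
The suffix "zca" (3 nodes) is used only by "azccczca"; the node for "azccc" still has the child "a", so pruning stops there.
Nodes removed: 3

3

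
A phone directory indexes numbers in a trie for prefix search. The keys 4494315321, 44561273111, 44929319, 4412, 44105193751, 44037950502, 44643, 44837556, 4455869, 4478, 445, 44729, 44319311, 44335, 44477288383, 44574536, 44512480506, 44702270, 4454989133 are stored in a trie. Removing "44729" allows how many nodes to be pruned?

2

Walk "44729" from the leaf back toward the root, removing each node that no remaining word uses.
The suffix "29" (2 nodes) is used only by "44729"; the node for "447" still has the child "8", so pruning stops there.
Nodes removed: 2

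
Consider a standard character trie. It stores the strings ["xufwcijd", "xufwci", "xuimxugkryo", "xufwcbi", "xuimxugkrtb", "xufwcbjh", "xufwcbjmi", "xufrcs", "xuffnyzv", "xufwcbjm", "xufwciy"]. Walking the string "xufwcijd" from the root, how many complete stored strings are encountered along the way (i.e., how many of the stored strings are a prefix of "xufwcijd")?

2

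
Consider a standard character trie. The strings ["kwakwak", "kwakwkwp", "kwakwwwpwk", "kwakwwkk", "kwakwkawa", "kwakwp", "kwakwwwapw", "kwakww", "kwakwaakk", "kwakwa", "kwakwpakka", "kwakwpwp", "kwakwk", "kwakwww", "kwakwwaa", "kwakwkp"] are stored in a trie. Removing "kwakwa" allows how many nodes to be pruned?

A node on "kwakwa"'s path can go only if nothing else ends at it or branches off below it.
Every node on "kwakwa" is still needed (e.g. by "kwakwak"), so nothing is freed.
Nodes removed: 0

0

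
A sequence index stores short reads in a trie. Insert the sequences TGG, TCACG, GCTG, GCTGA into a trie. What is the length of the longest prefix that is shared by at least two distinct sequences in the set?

The deepest shared node is where two words last agree before diverging.
"GCTG" and "GCTGA" agree on "GCTG" (4 characters) before diverging; nothing deeper is shared.
Longest shared-prefix length: 4

4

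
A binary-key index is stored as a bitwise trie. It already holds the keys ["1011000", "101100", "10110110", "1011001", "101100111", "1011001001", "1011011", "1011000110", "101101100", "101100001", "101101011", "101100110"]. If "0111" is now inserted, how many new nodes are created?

Nothing in the trie begins with "0"; the whole of "0111" is new.
4 − 0 = 4 new nodes.

4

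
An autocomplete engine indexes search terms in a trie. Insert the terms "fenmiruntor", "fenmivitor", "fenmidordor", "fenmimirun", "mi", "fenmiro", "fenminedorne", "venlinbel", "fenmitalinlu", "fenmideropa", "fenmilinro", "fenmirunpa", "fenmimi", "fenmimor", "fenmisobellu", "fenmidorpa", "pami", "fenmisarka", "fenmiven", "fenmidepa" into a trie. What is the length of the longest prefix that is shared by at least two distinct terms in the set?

8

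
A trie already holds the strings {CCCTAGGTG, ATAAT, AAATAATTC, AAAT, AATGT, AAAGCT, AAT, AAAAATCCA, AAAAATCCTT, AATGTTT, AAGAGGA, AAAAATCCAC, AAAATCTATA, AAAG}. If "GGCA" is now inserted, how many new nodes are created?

"GGCA" shares no prefix with any stored word, so all 4 characters open new nodes.
4 − 0 = 4 new nodes.

4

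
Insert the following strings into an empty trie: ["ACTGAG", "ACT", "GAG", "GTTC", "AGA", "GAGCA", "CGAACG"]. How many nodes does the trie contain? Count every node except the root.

Count nodes per top-level branch (shared prefixes stored once):
  'A'-branch (ACT, ACTGAG, AGA): 8 nodes
  'C'-branch (CGAACG): 6 nodes
  'G'-branch (GAG, GAGCA, GTTC): 8 nodes
Sum: 22

22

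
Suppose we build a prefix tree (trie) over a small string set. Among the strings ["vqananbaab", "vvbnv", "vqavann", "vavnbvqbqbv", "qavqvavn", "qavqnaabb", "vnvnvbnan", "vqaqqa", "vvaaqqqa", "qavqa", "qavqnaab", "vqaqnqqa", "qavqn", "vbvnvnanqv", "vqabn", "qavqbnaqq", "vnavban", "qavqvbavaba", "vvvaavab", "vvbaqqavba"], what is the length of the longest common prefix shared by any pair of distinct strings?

8

Look for the deepest trie node that still has at least two words in its subtree.
e.g. "qavqnaab" and "qavqnaabb" share the prefix "qavqnaab" of length 8; no pair shares a longer one.
Longest shared-prefix length: 8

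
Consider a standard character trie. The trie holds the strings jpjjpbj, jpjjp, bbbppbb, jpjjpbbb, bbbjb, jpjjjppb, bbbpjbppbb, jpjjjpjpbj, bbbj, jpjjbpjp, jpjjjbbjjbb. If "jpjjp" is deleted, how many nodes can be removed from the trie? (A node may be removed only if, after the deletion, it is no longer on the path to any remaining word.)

0

Walk "jpjjp" from the leaf back toward the root, removing each node that no remaining word uses.
Every node on "jpjjp" is still needed (e.g. by "jpjjpbj"), so nothing is freed.
Nodes removed: 0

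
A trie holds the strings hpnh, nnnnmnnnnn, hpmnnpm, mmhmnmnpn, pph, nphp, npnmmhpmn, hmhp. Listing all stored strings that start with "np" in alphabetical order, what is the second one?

DFS of the "np" subtree visits, in order: "nphp", "npnmmhpmn"
The 2nd is npnmmhpmn.

npnmmhpmn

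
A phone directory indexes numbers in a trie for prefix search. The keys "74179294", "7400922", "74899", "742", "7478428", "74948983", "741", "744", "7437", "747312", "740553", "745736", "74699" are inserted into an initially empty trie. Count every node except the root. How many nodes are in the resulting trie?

44

Count nodes per top-level branch (shared prefixes stored once):
  '7'-branch (7400922, 740553, 741, 74179294, 742, 7437, 744, 745736, 74699, 747312, 7478428, 74899, 74948983): 44 nodes
Sum: 44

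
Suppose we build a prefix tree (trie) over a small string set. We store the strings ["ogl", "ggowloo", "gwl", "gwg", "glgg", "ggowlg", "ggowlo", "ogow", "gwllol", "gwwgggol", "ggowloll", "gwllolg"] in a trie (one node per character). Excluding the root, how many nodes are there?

31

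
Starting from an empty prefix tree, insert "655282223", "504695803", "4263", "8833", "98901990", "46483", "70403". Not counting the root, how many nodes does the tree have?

Count nodes per top-level branch (shared prefixes stored once):
  '4'-branch (4263, 46483): 8 nodes
  '5'-branch (504695803): 9 nodes
  '6'-branch (655282223): 9 nodes
  '7'-branch (70403): 5 nodes
  '8'-branch (8833): 4 nodes
  '9'-branch (98901990): 8 nodes
Sum: 43

43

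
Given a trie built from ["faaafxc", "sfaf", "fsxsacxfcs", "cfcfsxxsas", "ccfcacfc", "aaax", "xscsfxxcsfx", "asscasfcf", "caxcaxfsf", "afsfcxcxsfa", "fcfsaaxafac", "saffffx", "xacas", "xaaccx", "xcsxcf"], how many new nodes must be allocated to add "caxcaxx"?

1

Walking "caxcaxx" from the root, the first 6 characters ("caxcax") follow existing edges; "x" is the first miss.
New nodes needed: |"caxcaxx"| − 6 = 7 − 6 = 1.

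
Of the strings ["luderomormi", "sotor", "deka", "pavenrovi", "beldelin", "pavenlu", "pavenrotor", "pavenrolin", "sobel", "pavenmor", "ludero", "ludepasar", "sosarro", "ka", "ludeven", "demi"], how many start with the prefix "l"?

4

Filter for entries beginning with "l":
Words under "l": ludepasar, ludero, luderomormi, ludeven
Count: 4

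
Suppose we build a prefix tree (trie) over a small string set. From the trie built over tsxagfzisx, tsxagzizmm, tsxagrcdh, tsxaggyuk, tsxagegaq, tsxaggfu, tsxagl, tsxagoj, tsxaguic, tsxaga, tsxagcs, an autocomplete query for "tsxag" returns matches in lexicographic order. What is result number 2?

Filter for "tsxag…" and sort: "tsxaga", "tsxagcs", "tsxagegaq", "tsxagfzisx", "tsxaggfu", "tsxaggyuk", "tsxagl", "tsxagoj", "tsxagrcdh", "tsxaguic", "tsxagzizmm"
The 2nd is tsxagcs.

tsxagcs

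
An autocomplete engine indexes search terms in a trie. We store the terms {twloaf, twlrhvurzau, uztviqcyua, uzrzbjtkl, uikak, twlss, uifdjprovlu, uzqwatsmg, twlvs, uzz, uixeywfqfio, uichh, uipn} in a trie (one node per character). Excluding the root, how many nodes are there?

70

Trace insertions, counting only characters that open a new branch:
  "twloaf" → 6 new (t, w, l, o, a, f)
  "twlrhvurzau" → prefix "twl" already present; 8 new (r, h, v, u, r, z, a, u)
  "uztviqcyua" → 10 new (u, z, t, v, i, q, c, y, u, a)
  "uzrzbjtkl" → prefix "uz" already present; 7 new (r, z, b, j, t, k, l)
  "uikak" → prefix "u" already present; 4 new (i, k, a, k)
  "twlss" → prefix "twl" already present; 2 new (s, s)
  "uifdjprovlu" → prefix "ui" already present; 9 new (f, d, j, p, r, o, v, l, u)
  "uzqwatsmg" → prefix "uz" already present; 7 new (q, w, a, t, s, m, g)
  "twlvs" → prefix "twl" already present; 2 new (v, s)
  "uzz" → prefix "uz" already present; 1 new (z)
  "uixeywfqfio" → prefix "ui" already present; 9 new (x, e, y, w, f, q, f, i, o)
  "uichh" → prefix "ui" already present; 3 new (c, h, h)
  "uipn" → prefix "ui" already present; 2 new (p, n)
Total nodes = 6 + 8 + 10 + 7 + 4 + 2 + 9 + 7 + 2 + 1 + 9 + 3 + 2 = 70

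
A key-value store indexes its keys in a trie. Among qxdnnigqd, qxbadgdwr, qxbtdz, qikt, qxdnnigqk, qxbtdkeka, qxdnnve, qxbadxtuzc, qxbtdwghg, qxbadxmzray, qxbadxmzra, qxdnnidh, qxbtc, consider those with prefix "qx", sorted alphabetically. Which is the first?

Words with prefix "qx", in lexicographic order: "qxbadgdwr", "qxbadxmzra", "qxbadxmzray", "qxbadxtuzc", "qxbtc", "qxbtdkeka", "qxbtdwghg", "qxbtdz", "qxdnnidh", "qxdnnigqd", "qxdnnigqk", "qxdnnve"
The 1st is qxbadgdwr.

qxbadgdwr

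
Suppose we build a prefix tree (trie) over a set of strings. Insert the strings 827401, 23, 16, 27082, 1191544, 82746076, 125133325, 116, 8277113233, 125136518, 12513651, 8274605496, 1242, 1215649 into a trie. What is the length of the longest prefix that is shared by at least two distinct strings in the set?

8

Look for the deepest trie node that still has at least two words in its subtree.
e.g. "12513651" and "125136518" share the prefix "12513651" of length 8; no pair shares a longer one.
Longest shared-prefix length: 8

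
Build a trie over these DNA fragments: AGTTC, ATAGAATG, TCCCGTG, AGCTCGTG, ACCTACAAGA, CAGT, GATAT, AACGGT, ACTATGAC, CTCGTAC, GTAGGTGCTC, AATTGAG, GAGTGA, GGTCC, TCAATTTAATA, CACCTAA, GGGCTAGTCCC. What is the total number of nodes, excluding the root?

For each word, the new-node count is its length minus the longest prefix already in the trie:
  "AGTTC" → 5 new (A, G, T, T, C)
  "ATAGAATG" → prefix "A" already present; 7 new (T, A, G, A, A, T, G)
  "TCCCGTG" → 7 new (T, C, C, C, G, T, G)
  "AGCTCGTG" → prefix "AG" already present; 6 new (C, T, C, G, T, G)
  "ACCTACAAGA" → prefix "A" already present; 9 new (C, C, T, A, C, A, A, G, A)
  "CAGT" → 4 new (C, A, G, T)
  "GATAT" → 5 new (G, A, T, A, T)
  "AACGGT" → prefix "A" already present; 5 new (A, C, G, G, T)
  "ACTATGAC" → prefix "AC" already present; 6 new (T, A, T, G, A, C)
  "CTCGTAC" → prefix "C" already present; 6 new (T, C, G, T, A, C)
  "GTAGGTGCTC" → prefix "G" already present; 9 new (T, A, G, G, T, G, C, T, C)
  "AATTGAG" → prefix "AA" already present; 5 new (T, T, G, A, G)
  "GAGTGA" → prefix "GA" already present; 4 new (G, T, G, A)
  "GGTCC" → prefix "G" already present; 4 new (G, T, C, C)
  "TCAATTTAATA" → prefix "TC" already present; 9 new (A, A, T, T, T, A, A, T, A)
  "CACCTAA" → prefix "CA" already present; 5 new (C, C, T, A, A)
  "GGGCTAGTCCC" → prefix "GG" already present; 9 new (G, C, T, A, G, T, C, C, C)
Total nodes = 5 + 7 + 7 + 6 + 9 + 4 + 5 + 5 + 6 + 6 + 9 + 5 + 4 + 4 + 9 + 5 + 9 = 105

105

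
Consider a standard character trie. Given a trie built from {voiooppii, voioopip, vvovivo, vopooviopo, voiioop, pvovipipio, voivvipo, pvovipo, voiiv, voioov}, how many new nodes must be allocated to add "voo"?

"vo" is already a path in the trie; the remaining "o" must be added.
New nodes needed: |"voo"| − 2 = 3 − 2 = 1.

1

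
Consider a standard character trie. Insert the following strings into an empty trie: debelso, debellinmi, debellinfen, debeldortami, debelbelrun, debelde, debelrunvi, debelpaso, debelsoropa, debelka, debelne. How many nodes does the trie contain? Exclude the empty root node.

46

Count nodes per top-level branch (shared prefixes stored once):
  'd'-branch (debelbelrun, debelde, debeldortami, debelka, debellinfen, debellinmi, debelne, debelpaso, debelrunvi, debelso, debelsoropa): 46 nodes
Sum: 46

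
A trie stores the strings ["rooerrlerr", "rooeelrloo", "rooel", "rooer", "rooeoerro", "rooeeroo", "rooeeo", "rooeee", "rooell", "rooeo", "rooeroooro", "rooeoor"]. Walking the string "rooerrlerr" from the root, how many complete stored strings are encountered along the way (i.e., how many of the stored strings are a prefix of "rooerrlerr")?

Traverse "rooerrlerr" character by character; count nodes along the way that are marked as word ends.
Prefixes of the query that are stored words: "rooer", "rooerrlerr"
Count: 2

2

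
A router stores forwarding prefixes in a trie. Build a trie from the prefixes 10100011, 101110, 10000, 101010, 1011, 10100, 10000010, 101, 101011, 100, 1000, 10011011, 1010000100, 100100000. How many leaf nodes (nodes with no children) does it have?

8

A leaf is a node with no children — equivalently, the end of a word that is not a proper prefix of any other stored word.
Those words: "10000010", "100100000", "10011011", "1010000100", "10100011", "101010", "101011", "101110"
Leaf count: 8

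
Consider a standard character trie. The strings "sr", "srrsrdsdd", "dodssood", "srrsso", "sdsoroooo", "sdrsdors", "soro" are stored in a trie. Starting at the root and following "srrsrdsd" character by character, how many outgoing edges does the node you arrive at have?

Walk "srrsrdsd" from the root, arriving at one node.
Distinct next characters after "srrsrdsd": d.
That node has 1 child edge.

1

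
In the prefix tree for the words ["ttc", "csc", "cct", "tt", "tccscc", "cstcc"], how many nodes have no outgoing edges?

5

A leaf is a node with no children — equivalently, the end of a word that is not a proper prefix of any other stored word.
Those words: "cct", "csc", "cstcc", "tccscc", "ttc"
Leaf count: 5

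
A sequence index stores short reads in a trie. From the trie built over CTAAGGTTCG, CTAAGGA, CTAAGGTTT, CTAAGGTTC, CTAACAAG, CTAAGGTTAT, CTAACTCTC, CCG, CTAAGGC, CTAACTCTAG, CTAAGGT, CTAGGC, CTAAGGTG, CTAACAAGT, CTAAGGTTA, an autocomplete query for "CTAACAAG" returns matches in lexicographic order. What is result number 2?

Filter for "CTAACAAG…" and sort: "CTAACAAG", "CTAACAAGT"
The 2nd is CTAACAAGT.

CTAACAAGT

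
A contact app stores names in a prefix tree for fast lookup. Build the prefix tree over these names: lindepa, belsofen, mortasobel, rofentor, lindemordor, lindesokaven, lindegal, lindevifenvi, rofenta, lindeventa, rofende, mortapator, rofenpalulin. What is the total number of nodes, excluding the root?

75

Insert word by word; a character creates a node only if that edge doesn't already exist:
  "lindepa" → 7 new (l, i, n, d, e, p, a)
  "belsofen" → 8 new (b, e, l, s, o, f, e, n)
  "mortasobel" → 10 new (m, o, r, t, a, s, o, b, e, l)
  "rofentor" → 8 new (r, o, f, e, n, t, o, r)
  "lindemordor" → prefix "linde" already present; 6 new (m, o, r, d, o, r)
  "lindesokaven" → prefix "linde" already present; 7 new (s, o, k, a, v, e, n)
  "lindegal" → prefix "linde" already present; 3 new (g, a, l)
  "lindevifenvi" → prefix "linde" already present; 7 new (v, i, f, e, n, v, i)
  "rofenta" → prefix "rofent" already present; 1 new (a)
  "lindeventa" → prefix "lindev" already present; 4 new (e, n, t, a)
  "rofende" → prefix "rofen" already present; 2 new (d, e)
  "mortapator" → prefix "morta" already present; 5 new (p, a, t, o, r)
  "rofenpalulin" → prefix "rofen" already present; 7 new (p, a, l, u, l, i, n)
Total nodes = 7 + 8 + 10 + 8 + 6 + 7 + 3 + 7 + 1 + 4 + 2 + 5 + 7 = 75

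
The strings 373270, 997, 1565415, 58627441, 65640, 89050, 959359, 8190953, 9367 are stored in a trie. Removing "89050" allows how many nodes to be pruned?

Walk "89050" from the leaf back toward the root, removing each node that no remaining word uses.
The suffix "9050" (4 nodes) is used only by "89050"; the node for "8" still has the child "1", so pruning stops there.
Nodes removed: 4

4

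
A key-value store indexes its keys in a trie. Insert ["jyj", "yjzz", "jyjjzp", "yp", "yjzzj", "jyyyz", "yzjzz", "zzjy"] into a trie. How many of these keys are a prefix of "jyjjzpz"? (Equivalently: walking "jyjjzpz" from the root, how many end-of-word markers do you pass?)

Traverse "jyjjzpz" character by character; count nodes along the way that are marked as word ends.
Prefixes of the query that are stored words: "jyj", "jyjjzp"
Count: 2

2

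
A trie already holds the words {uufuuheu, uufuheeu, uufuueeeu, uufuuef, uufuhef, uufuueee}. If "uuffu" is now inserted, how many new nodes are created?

"uuf" is already a path in the trie; the remaining "fu" must be added.
Each of the 2 remaining characters creates one node.

2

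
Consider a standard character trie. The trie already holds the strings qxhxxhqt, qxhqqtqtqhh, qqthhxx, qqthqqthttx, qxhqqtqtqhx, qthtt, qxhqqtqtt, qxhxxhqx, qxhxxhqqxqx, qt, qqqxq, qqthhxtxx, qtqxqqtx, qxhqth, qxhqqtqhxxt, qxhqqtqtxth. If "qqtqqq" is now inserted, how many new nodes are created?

Walking "qqtqqq" from the root, the first 3 characters ("qqt") follow existing edges; "q" is the first miss.
So 6 − 3 = 3 new nodes.

3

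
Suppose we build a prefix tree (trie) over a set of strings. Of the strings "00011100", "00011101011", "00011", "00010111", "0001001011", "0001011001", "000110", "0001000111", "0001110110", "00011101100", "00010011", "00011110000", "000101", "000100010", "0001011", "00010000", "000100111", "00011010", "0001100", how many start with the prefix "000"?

19

Traverse to the node for "000", then collect every word in that subtree.
Words under "000": 00010000, 000100010, 0001000111, 0001001011, 00010011, 000100111, 000101, 0001011, 0001011001, 00010111, 00011, 000110, 0001100, 00011010, 00011100, 00011101011, 0001110110, 00011101100, 00011110000
Count: 19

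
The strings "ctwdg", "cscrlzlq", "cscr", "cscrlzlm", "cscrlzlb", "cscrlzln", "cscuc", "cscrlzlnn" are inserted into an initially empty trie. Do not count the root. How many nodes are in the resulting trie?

18

Trie structure (* marks end of a word):
(root)
└─ c
   ├─ s
   │  └─ c
   │     ├─ r *
   │     │  └─ l
   │     │     └─ z
   │     │        └─ l
   │     │           ├─ b *
   │     │           ├─ m *
   │     │           ├─ n *
   │     │           │  └─ n *
   │     │           └─ q *
   │     └─ u
   │        └─ c *
   └─ t
      └─ w
         └─ d
            └─ g *
Counting every labelled node above: 18.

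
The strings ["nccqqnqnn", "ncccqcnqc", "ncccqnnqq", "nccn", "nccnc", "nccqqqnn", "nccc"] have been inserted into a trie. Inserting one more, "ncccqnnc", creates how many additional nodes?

1

"ncccqnn" is already a path in the trie; the remaining "c" must be added.
Each of the 1 remaining characters creates one node.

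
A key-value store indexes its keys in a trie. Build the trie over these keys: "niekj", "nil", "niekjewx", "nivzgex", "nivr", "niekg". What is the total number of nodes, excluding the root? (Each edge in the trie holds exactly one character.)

16

Count nodes per top-level branch (shared prefixes stored once):
  'n'-branch (niekg, niekj, niekjewx, nil, nivr, nivzgex): 16 nodes
Sum: 16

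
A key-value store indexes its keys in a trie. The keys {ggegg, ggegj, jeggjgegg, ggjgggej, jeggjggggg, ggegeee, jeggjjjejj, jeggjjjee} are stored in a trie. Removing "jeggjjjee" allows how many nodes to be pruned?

1

After clearing the end-marker at "jeggjjjee", prune upward until reaching a node still needed by another word.
The suffix "e" (1 node) is used only by "jeggjjjee"; the node for "jeggjjje" still has the child "j", so pruning stops there.
Nodes removed: 1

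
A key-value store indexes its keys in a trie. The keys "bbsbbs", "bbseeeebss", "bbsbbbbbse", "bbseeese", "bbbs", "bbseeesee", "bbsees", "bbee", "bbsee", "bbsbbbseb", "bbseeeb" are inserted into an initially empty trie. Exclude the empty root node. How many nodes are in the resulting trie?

30

Count nodes per top-level branch (shared prefixes stored once):
  'b'-branch (bbbs, bbee, bbsbbbbbse, bbsbbbseb, bbsbbs, bbsee, bbseeeb, bbseeeebss, bbseeese, bbseeesee, bbsees): 30 nodes
Sum: 30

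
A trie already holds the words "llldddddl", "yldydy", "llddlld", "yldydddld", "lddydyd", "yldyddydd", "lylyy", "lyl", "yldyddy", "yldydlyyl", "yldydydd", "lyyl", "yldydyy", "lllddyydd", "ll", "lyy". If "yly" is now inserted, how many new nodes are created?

1

Walking "yly" from the root, the first 2 characters ("yl") follow existing edges; "y" is the first miss.
So 3 − 2 = 1 new nodes.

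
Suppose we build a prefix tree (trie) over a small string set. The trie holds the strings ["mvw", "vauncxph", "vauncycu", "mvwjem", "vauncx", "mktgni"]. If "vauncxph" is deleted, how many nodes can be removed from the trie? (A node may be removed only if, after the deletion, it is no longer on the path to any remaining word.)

A node on "vauncxph"'s path can go only if nothing else ends at it or branches off below it.
The suffix "ph" (2 nodes) is used only by "vauncxph"; "vauncx" is itself a stored word, so pruning stops there.
Nodes removed: 2

2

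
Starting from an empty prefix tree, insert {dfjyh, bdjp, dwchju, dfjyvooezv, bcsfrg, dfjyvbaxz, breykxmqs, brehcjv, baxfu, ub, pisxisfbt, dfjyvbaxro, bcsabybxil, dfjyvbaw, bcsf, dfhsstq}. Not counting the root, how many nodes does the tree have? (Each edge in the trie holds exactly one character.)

71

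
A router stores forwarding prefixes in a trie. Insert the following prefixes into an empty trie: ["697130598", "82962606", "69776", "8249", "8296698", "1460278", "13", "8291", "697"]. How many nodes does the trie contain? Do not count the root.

33

Trie structure (* marks end of a word):
(root)
├─ 1
│  ├─ 3 *
│  └─ 4
│     └─ 6
│        └─ 0
│           └─ 2
│              └─ 7
│                 └─ 8 *
├─ 6
│  └─ 9
│     └─ 7 *
│        ├─ 1
│        │  └─ 3
│        │     └─ 0
│        │        └─ 5
│        │           └─ 9
│        │              └─ 8 *
│        └─ 7
│           └─ 6 *
└─ 8
   └─ 2
      ├─ 4
      │  └─ 9 *
      └─ 9
         ├─ 1 *
         └─ 6
            ├─ 2
            │  └─ 6
            │     └─ 0
            │        └─ 6 *
            └─ 6
               └─ 9
                  └─ 8 *
Counting every labelled node above: 33.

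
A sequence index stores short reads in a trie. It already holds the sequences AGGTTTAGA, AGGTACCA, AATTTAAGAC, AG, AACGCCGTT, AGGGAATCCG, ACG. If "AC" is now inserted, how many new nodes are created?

0

Every character of "AC" already lies on an existing path (it is a prefix of some stored word).
No new nodes are needed: 0.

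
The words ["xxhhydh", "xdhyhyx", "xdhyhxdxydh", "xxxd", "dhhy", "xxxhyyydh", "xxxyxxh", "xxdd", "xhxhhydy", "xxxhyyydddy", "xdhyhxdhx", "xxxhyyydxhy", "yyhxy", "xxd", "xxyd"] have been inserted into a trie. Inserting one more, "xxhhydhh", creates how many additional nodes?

"xxhhydh" is already a path in the trie; the remaining "h" must be added.
Each of the 1 remaining characters creates one node.

1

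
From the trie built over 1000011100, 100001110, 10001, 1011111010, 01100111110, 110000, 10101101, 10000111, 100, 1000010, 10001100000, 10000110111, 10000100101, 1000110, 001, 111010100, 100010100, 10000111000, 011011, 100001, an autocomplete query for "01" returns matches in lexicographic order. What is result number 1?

DFS of the "01" subtree visits, in order: "01100111110", "011011"
The 1st is 01100111110.

01100111110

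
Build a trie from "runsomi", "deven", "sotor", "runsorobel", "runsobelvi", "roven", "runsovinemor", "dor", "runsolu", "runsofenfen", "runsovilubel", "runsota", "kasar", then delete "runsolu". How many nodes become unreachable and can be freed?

2

A node on "runsolu"'s path can go only if nothing else ends at it or branches off below it.
The suffix "lu" (2 nodes) is used only by "runsolu"; the node for "runso" still has the child "m", so pruning stops there.
Nodes removed: 2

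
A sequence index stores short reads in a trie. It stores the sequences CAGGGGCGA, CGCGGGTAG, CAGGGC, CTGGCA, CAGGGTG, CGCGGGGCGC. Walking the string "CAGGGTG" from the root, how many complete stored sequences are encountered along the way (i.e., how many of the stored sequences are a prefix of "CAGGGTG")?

Check each prefix of "CAGGGTG" against the stored set — each match is an end-marker on the path.
Prefixes of the query that are stored words: "CAGGGTG"
Count: 1

1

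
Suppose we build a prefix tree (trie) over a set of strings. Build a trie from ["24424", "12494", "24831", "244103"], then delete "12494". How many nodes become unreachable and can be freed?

A node on "12494"'s path can go only if nothing else ends at it or branches off below it.
No other word shares any prefix with "12494", so all 5 of its nodes go.
Nodes removed: 5

5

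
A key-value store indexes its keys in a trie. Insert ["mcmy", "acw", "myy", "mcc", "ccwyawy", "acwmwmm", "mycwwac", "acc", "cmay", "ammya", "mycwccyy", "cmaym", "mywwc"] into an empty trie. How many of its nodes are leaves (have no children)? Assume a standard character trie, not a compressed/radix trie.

11

Leaves are exactly the stored words that no other stored word extends.
Those words: "acc", "acwmwmm", "ammya", "ccwyawy", "cmaym", "mcc", "mcmy", "mycwccyy", "mycwwac", "mywwc", "myy"
Leaf count: 11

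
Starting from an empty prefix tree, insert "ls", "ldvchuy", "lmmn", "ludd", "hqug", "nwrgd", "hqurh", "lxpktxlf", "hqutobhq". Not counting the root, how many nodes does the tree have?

37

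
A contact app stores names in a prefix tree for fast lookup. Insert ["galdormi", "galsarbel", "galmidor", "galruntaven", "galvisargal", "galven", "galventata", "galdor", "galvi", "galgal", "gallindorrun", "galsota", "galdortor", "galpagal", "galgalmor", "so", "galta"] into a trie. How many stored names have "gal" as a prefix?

16

Filter for entries beginning with "gal":
Matches: "galdor", "galdormi", "galdortor", "galgal", "galgalmor", "gallindorrun", "galmidor", "galpagal", "galruntaven", "galsarbel", "galsota", "galta", "galven", "galventata", "galvi", "galvisargal"
Count: 16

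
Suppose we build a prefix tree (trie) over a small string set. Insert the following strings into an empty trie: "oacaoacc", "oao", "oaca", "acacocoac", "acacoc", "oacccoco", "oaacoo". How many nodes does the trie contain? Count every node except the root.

Insert word by word; a character creates a node only if that edge doesn't already exist:
  "oacaoacc" → 8 new (o, a, c, a, o, a, c, c)
  "oao" → prefix "oa" already present; 1 new (o)
  "oaca" → prefix "oaca" already present; 0 new (none)
  "acacocoac" → 9 new (a, c, a, c, o, c, o, a, c)
  "acacoc" → prefix "acacoc" already present; 0 new (none)
  "oacccoco" → prefix "oac" already present; 5 new (c, c, o, c, o)
  "oaacoo" → prefix "oa" already present; 4 new (a, c, o, o)
Total nodes = 8 + 1 + 0 + 9 + 0 + 5 + 4 = 27

27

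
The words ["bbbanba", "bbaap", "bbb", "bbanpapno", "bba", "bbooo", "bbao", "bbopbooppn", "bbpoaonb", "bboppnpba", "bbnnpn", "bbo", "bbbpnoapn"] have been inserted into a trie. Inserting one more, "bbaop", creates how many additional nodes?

The longest prefix of "bbaop" already in the trie is "bbao" (length 4).
New nodes needed: |"bbaop"| − 4 = 5 − 4 = 1.

1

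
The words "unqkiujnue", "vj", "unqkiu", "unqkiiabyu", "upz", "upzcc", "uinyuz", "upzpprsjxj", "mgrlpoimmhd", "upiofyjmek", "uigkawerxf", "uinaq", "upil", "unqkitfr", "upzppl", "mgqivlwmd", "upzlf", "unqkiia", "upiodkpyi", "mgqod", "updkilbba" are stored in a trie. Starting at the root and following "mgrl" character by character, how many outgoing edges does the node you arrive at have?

Walk "mgrl" from the root, arriving at one node.
Distinct next characters after "mgrl": p.
That node has 1 child edge.

1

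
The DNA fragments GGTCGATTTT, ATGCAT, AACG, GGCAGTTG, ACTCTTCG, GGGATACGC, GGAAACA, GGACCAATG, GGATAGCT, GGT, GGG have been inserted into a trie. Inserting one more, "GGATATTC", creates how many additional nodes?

3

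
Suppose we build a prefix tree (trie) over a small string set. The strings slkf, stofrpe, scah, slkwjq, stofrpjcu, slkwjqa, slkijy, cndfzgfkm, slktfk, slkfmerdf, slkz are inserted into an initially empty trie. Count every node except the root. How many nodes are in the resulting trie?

41

Count nodes per top-level branch (shared prefixes stored once):
  'c'-branch (cndfzgfkm): 9 nodes
  's'-branch (scah, slkf, slkfmerdf, slkijy, slktfk, slkwjq, slkwjqa, slkz, stofrpe, stofrpjcu): 32 nodes
Sum: 41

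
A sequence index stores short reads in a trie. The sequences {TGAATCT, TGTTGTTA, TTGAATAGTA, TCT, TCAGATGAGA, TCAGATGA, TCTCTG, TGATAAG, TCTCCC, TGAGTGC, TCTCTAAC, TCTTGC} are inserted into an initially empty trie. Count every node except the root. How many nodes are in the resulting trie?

51

Insert word by word; a character creates a node only if that edge doesn't already exist:
  "TGAATCT" → 7 new (T, G, A, A, T, C, T)
  "TGTTGTTA" → prefix "TG" already present; 6 new (T, T, G, T, T, A)
  "TTGAATAGTA" → prefix "T" already present; 9 new (T, G, A, A, T, A, G, T, A)
  "TCT" → prefix "T" already present; 2 new (C, T)
  "TCAGATGAGA" → prefix "TC" already present; 8 new (A, G, A, T, G, A, G, A)
  "TCAGATGA" → prefix "TCAGATGA" already present; 0 new (none)
  "TCTCTG" → prefix "TCT" already present; 3 new (C, T, G)
  "TGATAAG" → prefix "TGA" already present; 4 new (T, A, A, G)
  "TCTCCC" → prefix "TCTC" already present; 2 new (C, C)
  "TGAGTGC" → prefix "TGA" already present; 4 new (G, T, G, C)
  "TCTCTAAC" → prefix "TCTCT" already present; 3 new (A, A, C)
  "TCTTGC" → prefix "TCT" already present; 3 new (T, G, C)
Total nodes = 7 + 6 + 9 + 2 + 8 + 0 + 3 + 4 + 2 + 4 + 3 + 3 = 51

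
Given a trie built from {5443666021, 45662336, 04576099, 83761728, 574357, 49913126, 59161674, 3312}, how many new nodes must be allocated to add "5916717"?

The longest prefix of "5916717" already in the trie is "5916" (length 4).
Each of the 3 remaining characters creates one node.

3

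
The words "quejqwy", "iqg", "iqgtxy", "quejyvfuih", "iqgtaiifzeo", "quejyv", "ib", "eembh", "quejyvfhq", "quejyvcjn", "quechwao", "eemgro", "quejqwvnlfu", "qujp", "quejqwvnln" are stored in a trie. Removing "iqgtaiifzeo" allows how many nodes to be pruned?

Walk "iqgtaiifzeo" from the leaf back toward the root, removing each node that no remaining word uses.
The suffix "aiifzeo" (7 nodes) is used only by "iqgtaiifzeo"; the node for "iqgt" still has the child "x", so pruning stops there.
Nodes removed: 7

7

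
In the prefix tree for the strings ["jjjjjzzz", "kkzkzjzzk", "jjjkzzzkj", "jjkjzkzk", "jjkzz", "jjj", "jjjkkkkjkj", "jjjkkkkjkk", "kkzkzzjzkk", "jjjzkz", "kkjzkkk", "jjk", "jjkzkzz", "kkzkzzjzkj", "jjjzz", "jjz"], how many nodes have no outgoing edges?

A leaf is a node with no children — equivalently, the end of a word that is not a proper prefix of any other stored word.
Those words: "jjjjjzzz", "jjjkkkkjkj", "jjjkkkkjkk", "jjjkzzzkj", "jjjzkz", "jjjzz", "jjkjzkzk", "jjkzkzz", "jjkzz", "jjz", "kkjzkkk", "kkzkzjzzk", "kkzkzzjzkj", "kkzkzzjzkk"
Leaf count: 14

14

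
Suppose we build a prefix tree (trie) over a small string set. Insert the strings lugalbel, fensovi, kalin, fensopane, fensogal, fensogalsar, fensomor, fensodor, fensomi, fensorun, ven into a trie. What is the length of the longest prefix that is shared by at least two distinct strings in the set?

8

The deepest shared node is where two words last agree before diverging.
e.g. "fensogal" and "fensogalsar" share the prefix "fensogal" of length 8; no pair shares a longer one.
Longest shared-prefix length: 8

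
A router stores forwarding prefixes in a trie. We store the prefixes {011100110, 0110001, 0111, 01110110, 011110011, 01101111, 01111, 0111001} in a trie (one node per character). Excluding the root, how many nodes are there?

25

Trie structure (* marks end of a word):
(root)
└─ 0
   └─ 1
      └─ 1
         ├─ 0
         │  ├─ 0
         │  │  └─ 0
         │  │     └─ 1 *
         │  └─ 1
         │     └─ 1
         │        └─ 1
         │           └─ 1 *
         └─ 1 *
            ├─ 0
            │  ├─ 0
            │  │  └─ 1 *
            │  │     └─ 1
            │  │        └─ 0 *
            │  └─ 1
            │     └─ 1
            │        └─ 0 *
            └─ 1 *
               └─ 0
                  └─ 0
                     └─ 1
                        └─ 1 *
Counting every labelled node above: 25.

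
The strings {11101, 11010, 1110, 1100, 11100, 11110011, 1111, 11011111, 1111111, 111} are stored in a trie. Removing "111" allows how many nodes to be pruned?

Walk "111" from the leaf back toward the root, removing each node that no remaining word uses.
Every node on "111" is still needed (e.g. by "11101"), so nothing is freed.
Nodes removed: 0

0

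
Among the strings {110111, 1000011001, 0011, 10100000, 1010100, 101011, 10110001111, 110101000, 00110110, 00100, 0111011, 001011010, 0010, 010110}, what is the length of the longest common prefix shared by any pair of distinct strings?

5

Look for the deepest trie node that still has at least two words in its subtree.
e.g. "1010100" and "101011" share the prefix "10101" of length 5; no pair shares a longer one.
Longest shared-prefix length: 5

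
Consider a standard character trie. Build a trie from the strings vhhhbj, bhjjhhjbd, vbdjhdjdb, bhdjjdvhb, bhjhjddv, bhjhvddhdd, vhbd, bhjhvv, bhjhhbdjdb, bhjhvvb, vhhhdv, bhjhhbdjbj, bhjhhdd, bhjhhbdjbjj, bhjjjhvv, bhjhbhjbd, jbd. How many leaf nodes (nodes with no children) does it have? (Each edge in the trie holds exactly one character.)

Leaves are exactly the stored words that no other stored word extends.
Those words: "bhdjjdvhb", "bhjhbhjbd", "bhjhhbdjbjj", "bhjhhbdjdb", "bhjhhdd", "bhjhjddv", "bhjhvddhdd", "bhjhvvb", "bhjjhhjbd", "bhjjjhvv", "jbd", "vbdjhdjdb", "vhbd", "vhhhbj", "vhhhdv"
Leaf count: 15

15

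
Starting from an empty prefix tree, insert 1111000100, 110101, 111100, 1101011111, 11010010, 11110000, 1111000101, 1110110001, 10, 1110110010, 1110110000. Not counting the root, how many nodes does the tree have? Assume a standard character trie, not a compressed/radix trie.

34

For each word, the new-node count is its length minus the longest prefix already in the trie:
  "1111000100" → 10 new (1, 1, 1, 1, 0, 0, 0, 1, 0, 0)
  "110101" → prefix "11" already present; 4 new (0, 1, 0, 1)
  "111100" → prefix "111100" already present; 0 new (none)
  "1101011111" → prefix "110101" already present; 4 new (1, 1, 1, 1)
  "11010010" → prefix "11010" already present; 3 new (0, 1, 0)
  "11110000" → prefix "1111000" already present; 1 new (0)
  "1111000101" → prefix "111100010" already present; 1 new (1)
  "1110110001" → prefix "111" already present; 7 new (0, 1, 1, 0, 0, 0, 1)
  "10" → prefix "1" already present; 1 new (0)
  "1110110010" → prefix "11101100" already present; 2 new (1, 0)
  "1110110000" → prefix "111011000" already present; 1 new (0)
Total nodes = 10 + 4 + 0 + 4 + 3 + 1 + 1 + 7 + 1 + 2 + 1 = 34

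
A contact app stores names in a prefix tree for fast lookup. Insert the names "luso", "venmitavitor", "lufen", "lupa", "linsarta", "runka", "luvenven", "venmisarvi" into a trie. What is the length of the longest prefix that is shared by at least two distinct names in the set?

5

Equivalently: take the maximum, over all pairs, of their longest common prefix length.
"venmisarvi" and "venmitavitor" agree on "venmi" (5 characters) before diverging; nothing deeper is shared.
Longest shared-prefix length: 5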